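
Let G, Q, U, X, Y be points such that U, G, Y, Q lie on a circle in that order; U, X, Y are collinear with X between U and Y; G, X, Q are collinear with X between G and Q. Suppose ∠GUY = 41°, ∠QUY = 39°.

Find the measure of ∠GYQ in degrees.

1. ∠GQY = 41°  [same arc GY]
2. ∠QGY = 39°  [same arc YQ]
3. ∠GYQ = 100°  [△GYQ]

∠GYQ = 100°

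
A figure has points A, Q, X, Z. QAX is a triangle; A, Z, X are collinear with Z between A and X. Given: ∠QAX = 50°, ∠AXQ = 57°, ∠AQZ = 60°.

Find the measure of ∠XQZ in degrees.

1. ∠QAZ = 50°  [Z on ray AX]
2. ∠QXZ = 57°  [Z on ray XA]
3. ∠AZQ = 70°  [△QAZ]
4. ∠QZX = 110°  [linear pair at Z on AX]
5. ∠XQZ = 13°  [△QZX]

∠XQZ = 13°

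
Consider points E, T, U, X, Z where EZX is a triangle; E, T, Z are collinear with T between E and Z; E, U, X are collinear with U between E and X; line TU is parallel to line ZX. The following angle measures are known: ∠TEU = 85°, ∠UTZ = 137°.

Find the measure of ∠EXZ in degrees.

1. ∠ETU = 43°  [linear pair at T on EZ]
2. ∠EUT = 52°  [△ETU]
3. ∠EXZ = 52°  [TU∥ZX, corresponding at U]

∠EXZ = 52°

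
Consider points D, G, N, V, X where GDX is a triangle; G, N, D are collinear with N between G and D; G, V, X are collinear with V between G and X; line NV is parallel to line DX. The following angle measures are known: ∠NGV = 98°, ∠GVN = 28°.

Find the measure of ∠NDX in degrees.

∠NDX = 54°

1. ∠GNV = 54°  [△GNV]
2. ∠DNV = 126°  [linear pair at N on GD]
3. ∠NDX = 54°  [NV∥DX, co-interior at D–N]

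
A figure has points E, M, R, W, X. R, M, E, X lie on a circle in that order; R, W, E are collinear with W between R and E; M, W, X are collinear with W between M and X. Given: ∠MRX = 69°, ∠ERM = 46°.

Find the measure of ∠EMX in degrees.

1. ∠MEX = 111°  [cyclic RMEX, opposite ∠R+∠E]
2. ∠EXM = 46°  [same arc ME]
3. ∠EMX = 23°  [△MEX]

∠EMX = 23°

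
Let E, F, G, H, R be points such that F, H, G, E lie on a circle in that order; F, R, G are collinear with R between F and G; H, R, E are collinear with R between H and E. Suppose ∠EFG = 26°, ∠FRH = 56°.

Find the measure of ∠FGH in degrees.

1. ∠EHG = 26°  [same arc GE]
2. ∠GRH = 124°  [linear pair at R on FG]
3. ∠FGH = 30°  [△HRG]

∠FGH = 30°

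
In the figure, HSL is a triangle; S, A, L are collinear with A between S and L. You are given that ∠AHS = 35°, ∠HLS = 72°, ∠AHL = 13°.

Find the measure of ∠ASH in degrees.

∠ASH = 60°

1. ∠ALH = 72°  [A on ray LS]
2. ∠HAL = 95°  [△HAL]
3. ∠HAS = 85°  [linear pair at A on SL]
4. ∠ASH = 60°  [△HSA]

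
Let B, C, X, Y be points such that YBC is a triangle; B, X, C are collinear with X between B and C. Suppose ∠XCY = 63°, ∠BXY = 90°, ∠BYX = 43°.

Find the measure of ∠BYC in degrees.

1. ∠BCY = 63°  [X on ray CB]
2. ∠XBY = 47°  [△YBX]
3. ∠CBY = 47°  [X on ray BC]
4. ∠BYC = 70°  [△YBC]

∠BYC = 70°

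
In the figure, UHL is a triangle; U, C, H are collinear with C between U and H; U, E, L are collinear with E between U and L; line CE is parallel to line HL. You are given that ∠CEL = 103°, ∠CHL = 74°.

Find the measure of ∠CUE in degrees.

∠CUE = 29°

1. ∠CEU = 77°  [linear pair at E on UL]
2. ∠LHU = 74°  [C on ray HU]
3. ∠HLU = 77°  [CE∥HL, corresponding at E]
4. ∠HUL = 29°  [△UHL]
5. ∠CUE = 29°  [C on UH, E on UL]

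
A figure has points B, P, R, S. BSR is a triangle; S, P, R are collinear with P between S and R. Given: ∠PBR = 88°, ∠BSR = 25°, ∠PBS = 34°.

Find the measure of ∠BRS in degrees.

∠BRS = 33°

1. ∠BSP = 25°  [P on ray SR]
2. ∠BPS = 121°  [△BSP]
3. ∠BPR = 59°  [linear pair at P on SR]
4. ∠BRP = 33°  [△BPR]
5. ∠BRS = 33°  [P on ray RS]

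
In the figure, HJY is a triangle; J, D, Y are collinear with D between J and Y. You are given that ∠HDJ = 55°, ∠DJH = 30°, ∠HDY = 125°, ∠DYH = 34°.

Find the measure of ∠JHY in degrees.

1. ∠HJY = 30°  [D on ray JY]
2. ∠HYJ = 34°  [D on ray YJ]
3. ∠JHY = 116°  [△HJY]

∠JHY = 116°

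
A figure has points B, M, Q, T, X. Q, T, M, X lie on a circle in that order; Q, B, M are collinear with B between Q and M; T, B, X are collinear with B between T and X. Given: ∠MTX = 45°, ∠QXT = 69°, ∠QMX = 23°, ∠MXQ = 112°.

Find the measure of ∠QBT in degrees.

∠QBT = 114°

1. ∠QMT = 69°  [same arc QT]
2. ∠QTX = 23°  [same arc QX]
3. ∠MTQ = 68°  [cyclic QTMX, opposite ∠T+∠X]
4. ∠MQT = 43°  [△QTM]
5. ∠QBT = 114°  [△QBT]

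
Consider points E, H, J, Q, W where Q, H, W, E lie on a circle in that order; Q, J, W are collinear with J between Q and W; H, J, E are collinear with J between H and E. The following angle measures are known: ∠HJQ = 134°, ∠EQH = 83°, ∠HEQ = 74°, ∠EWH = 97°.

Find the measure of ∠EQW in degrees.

∠EQW = 60°

1. ∠EJW = 134°  [vertical angles at J]
2. ∠EJQ = 46°  [linear pair at J on QW]
3. ∠EQW = 60°  [△QJE]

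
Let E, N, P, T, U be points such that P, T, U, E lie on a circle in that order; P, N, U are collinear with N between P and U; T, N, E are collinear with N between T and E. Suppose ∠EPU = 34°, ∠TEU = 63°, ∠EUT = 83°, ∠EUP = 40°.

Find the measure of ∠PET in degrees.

∠PET = 43°

1. ∠EPT = 97°  [cyclic PTUE, opposite ∠P+∠U]
2. ∠ETP = 40°  [same arc PE]
3. ∠PET = 43°  [△PTE]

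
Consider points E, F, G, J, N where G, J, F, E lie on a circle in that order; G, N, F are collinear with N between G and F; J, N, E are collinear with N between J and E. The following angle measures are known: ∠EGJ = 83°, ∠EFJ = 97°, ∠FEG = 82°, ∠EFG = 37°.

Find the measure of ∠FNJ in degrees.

1. ∠EGF = 61°  [△GFE]
2. ∠EJG = 37°  [same arc GE]
3. ∠EJF = 61°  [same arc FE]
4. ∠GEJ = 60°  [△GJE]
5. ∠GFJ = 60°  [same arc GJ]
6. ∠FNJ = 59°  [△JNF]

∠FNJ = 59°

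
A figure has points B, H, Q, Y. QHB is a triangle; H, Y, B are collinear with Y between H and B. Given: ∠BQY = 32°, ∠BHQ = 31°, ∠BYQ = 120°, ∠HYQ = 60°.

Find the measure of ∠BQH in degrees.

∠BQH = 121°

1. ∠QBY = 28°  [△QYB]
2. ∠HBQ = 28°  [Y on ray BH]
3. ∠BQH = 121°  [△QHB]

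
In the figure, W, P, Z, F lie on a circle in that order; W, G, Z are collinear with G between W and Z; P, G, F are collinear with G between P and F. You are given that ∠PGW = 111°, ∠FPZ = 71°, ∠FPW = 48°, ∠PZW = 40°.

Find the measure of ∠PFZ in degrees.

1. ∠FGZ = 111°  [vertical angles at G]
2. ∠FZW = 48°  [same arc WF]
3. ∠PFZ = 21°  [△ZGF]

∠PFZ = 21°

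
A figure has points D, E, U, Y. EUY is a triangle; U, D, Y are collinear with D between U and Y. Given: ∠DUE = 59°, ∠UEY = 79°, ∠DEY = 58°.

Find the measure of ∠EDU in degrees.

1. ∠EUY = 59°  [D on ray UY]
2. ∠EYU = 42°  [△EUY]
3. ∠DYE = 42°  [D on ray YU]
4. ∠EDY = 80°  [△EDY]
5. ∠EDU = 100°  [linear pair at D on UY]

∠EDU = 100°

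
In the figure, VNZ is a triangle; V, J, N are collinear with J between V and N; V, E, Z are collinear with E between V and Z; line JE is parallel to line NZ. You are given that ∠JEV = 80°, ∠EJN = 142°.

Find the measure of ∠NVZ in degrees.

∠NVZ = 62°

1. ∠EJV = 38°  [linear pair at J on VN]
2. ∠EVJ = 62°  [△VJE]
3. ∠NVZ = 62°  [J on VN, E on VZ]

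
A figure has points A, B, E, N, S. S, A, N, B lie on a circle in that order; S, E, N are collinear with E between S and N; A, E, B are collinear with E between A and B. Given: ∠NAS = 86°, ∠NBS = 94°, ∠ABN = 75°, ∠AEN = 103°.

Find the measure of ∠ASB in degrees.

∠ASB = 133°

1. ∠ASN = 75°  [same arc AN]
2. ∠AES = 77°  [linear pair at E on SN]
3. ∠ANS = 19°  [△SAN]
4. ∠BAS = 28°  [△SEA]
5. ∠ABS = 19°  [same arc SA]
6. ∠ASB = 133°  [△SAB]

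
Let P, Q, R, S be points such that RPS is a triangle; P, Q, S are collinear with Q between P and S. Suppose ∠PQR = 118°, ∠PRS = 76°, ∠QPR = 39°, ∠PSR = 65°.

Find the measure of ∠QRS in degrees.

∠QRS = 53°

1. ∠RQS = 62°  [linear pair at Q on PS]
2. ∠QSR = 65°  [Q on ray SP]
3. ∠QRS = 53°  [△RQS]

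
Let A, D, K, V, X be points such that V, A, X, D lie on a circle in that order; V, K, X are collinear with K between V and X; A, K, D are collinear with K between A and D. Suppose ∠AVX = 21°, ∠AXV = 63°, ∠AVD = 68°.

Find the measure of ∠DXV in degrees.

1. ∠ADV = 63°  [same arc VA]
2. ∠DAV = 49°  [△VAD]
3. ∠DXV = 49°  [same arc VD]

∠DXV = 49°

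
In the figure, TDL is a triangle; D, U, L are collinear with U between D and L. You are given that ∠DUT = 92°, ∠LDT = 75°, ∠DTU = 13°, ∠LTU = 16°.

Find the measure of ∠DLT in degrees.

∠DLT = 76°

1. ∠LUT = 88°  [linear pair at U on DL]
2. ∠TLU = 76°  [△TUL]
3. ∠DLT = 76°  [U on ray LD]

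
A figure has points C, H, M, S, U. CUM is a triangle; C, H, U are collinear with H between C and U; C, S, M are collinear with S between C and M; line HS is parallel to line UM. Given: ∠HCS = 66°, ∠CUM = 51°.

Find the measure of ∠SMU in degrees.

1. ∠MCU = 66°  [H on CU, S on CM]
2. ∠CMU = 63°  [△CUM]
3. ∠SMU = 63°  [S on ray MC]

∠SMU = 63°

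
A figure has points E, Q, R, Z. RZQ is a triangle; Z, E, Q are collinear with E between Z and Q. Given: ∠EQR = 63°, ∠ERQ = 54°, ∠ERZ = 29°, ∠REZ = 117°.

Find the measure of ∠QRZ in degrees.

∠QRZ = 83°

1. ∠RQZ = 63°  [E on ray QZ]
2. ∠EZR = 34°  [△RZE]
3. ∠QZR = 34°  [E on ray ZQ]
4. ∠QRZ = 83°  [△RZQ]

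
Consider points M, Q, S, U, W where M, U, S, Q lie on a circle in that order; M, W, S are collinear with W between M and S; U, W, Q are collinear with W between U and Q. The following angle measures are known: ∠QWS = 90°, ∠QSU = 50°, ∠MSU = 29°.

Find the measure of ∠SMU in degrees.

1. ∠MWU = 90°  [vertical angles at W]
2. ∠QMU = 130°  [cyclic MUSQ, opposite ∠M+∠S]
3. ∠MQU = 29°  [same arc MU]
4. ∠MUQ = 21°  [△MUQ]
5. ∠SMU = 69°  [△MWU]

∠SMU = 69°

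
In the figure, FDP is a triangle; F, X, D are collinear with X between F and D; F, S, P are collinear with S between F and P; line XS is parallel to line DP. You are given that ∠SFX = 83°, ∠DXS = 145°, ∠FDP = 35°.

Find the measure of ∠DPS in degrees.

∠DPS = 62°

1. ∠DFP = 83°  [X on FD, S on FP]
2. ∠DPF = 62°  [△FDP]
3. ∠DPS = 62°  [S on ray PF]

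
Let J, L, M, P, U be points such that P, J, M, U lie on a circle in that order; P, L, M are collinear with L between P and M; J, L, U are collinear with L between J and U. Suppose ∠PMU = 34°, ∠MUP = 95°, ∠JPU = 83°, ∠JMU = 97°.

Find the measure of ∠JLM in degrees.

∠JLM = 66°

1. ∠PJU = 34°  [same arc PU]
2. ∠MPU = 51°  [△PMU]
3. ∠JUP = 63°  [△PJU]
4. ∠MJU = 51°  [same arc MU]
5. ∠JMP = 63°  [same arc PJ]
6. ∠JLM = 66°  [△JLM]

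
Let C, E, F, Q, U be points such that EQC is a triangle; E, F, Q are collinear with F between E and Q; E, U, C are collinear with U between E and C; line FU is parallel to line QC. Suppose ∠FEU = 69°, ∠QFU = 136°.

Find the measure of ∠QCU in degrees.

1. ∠EFU = 44°  [linear pair at F on EQ]
2. ∠EUF = 67°  [△EFU]
3. ∠CUF = 113°  [linear pair at U on EC]
4. ∠QCU = 67°  [FU∥QC, co-interior at C–U]

∠QCU = 67°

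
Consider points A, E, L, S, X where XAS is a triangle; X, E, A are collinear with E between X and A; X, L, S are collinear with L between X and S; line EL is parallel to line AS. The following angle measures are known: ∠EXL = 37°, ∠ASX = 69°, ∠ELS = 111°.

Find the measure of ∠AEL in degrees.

1. ∠AXS = 37°  [E on XA, L on XS]
2. ∠SAX = 74°  [△XAS]
3. ∠LEX = 74°  [EL∥AS, corresponding at E]
4. ∠AEL = 106°  [linear pair at E on XA]

∠AEL = 106°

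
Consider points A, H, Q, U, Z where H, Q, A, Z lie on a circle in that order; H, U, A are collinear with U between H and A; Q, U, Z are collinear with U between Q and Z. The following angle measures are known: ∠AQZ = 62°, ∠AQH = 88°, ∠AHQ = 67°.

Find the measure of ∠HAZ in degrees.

∠HAZ = 26°

1. ∠AHZ = 62°  [same arc AZ]
2. ∠AZH = 92°  [cyclic HQAZ, opposite ∠Q+∠Z]
3. ∠HAZ = 26°  [△HAZ]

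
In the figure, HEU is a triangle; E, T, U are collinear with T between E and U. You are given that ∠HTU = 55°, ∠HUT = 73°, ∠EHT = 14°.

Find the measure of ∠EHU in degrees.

∠EHU = 66°

1. ∠ETH = 125°  [linear pair at T on EU]
2. ∠EUH = 73°  [T on ray UE]
3. ∠HET = 41°  [△HET]
4. ∠HEU = 41°  [T on ray EU]
5. ∠EHU = 66°  [△HEU]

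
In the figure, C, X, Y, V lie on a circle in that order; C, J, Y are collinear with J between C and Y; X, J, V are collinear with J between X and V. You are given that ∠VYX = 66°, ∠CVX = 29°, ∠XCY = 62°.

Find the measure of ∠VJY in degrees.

1. ∠VCX = 114°  [cyclic CXYV, opposite ∠C+∠Y]
2. ∠CXV = 37°  [△CXV]
3. ∠XVY = 62°  [same arc XY]
4. ∠CYV = 37°  [same arc CV]
5. ∠VJY = 81°  [△YJV]

∠VJY = 81°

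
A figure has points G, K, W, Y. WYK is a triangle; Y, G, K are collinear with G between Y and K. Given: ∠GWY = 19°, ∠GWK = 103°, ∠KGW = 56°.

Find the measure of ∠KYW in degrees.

∠KYW = 37°

1. ∠WGY = 124°  [linear pair at G on YK]
2. ∠GYW = 37°  [△WYG]
3. ∠KYW = 37°  [G on ray YK]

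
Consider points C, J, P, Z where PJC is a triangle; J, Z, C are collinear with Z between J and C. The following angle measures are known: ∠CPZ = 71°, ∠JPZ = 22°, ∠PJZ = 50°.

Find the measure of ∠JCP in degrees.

∠JCP = 37°

1. ∠JZP = 108°  [△PJZ]
2. ∠CZP = 72°  [linear pair at Z on JC]
3. ∠PCZ = 37°  [△PZC]
4. ∠JCP = 37°  [Z on ray CJ]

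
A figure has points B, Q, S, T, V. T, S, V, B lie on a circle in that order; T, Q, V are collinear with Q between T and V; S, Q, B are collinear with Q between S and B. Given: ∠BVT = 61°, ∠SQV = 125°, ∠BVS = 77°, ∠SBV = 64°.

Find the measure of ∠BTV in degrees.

1. ∠BST = 61°  [same arc TB]
2. ∠BQT = 125°  [vertical angles at Q]
3. ∠BTS = 103°  [cyclic TSVB, opposite ∠T+∠V]
4. ∠SBT = 16°  [△TSB]
5. ∠BTV = 39°  [△TQB]

∠BTV = 39°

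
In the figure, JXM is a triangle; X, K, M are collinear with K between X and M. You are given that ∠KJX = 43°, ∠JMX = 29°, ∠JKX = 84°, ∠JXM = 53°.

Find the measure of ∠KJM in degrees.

1. ∠JMK = 29°  [K on ray MX]
2. ∠JKM = 96°  [linear pair at K on XM]
3. ∠KJM = 55°  [△JKM]

∠KJM = 55°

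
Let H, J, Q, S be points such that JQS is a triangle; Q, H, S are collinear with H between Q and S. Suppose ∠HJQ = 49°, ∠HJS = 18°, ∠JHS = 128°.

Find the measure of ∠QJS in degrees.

∠QJS = 67°

1. ∠HSJ = 34°  [△JHS]
2. ∠JHQ = 52°  [linear pair at H on QS]
3. ∠JSQ = 34°  [H on ray SQ]
4. ∠HQJ = 79°  [△JQH]
5. ∠JQS = 79°  [H on ray QS]
6. ∠QJS = 67°  [△JQS]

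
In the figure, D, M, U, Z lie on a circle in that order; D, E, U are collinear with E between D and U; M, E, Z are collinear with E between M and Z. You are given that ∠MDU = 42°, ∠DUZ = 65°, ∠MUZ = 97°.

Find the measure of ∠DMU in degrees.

∠DMU = 106°

1. ∠DMZ = 65°  [same arc DZ]
2. ∠MDZ = 83°  [cyclic DMUZ, opposite ∠D+∠U]
3. ∠DZM = 32°  [△DMZ]
4. ∠DUM = 32°  [same arc DM]
5. ∠DMU = 106°  [△DMU]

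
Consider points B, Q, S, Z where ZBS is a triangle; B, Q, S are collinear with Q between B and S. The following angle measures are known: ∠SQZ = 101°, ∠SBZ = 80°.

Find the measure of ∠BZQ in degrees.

∠BZQ = 21°

1. ∠BQZ = 79°  [linear pair at Q on BS]
2. ∠QBZ = 80°  [Q on ray BS]
3. ∠BZQ = 21°  [△ZBQ]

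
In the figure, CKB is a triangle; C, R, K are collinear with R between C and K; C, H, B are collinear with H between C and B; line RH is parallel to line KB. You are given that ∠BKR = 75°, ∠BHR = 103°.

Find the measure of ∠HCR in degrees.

1. ∠BKC = 75°  [R on ray KC]
2. ∠CHR = 77°  [linear pair at H on CB]
3. ∠CRH = 75°  [RH∥KB, corresponding at R]
4. ∠HCR = 28°  [△CRH]

∠HCR = 28°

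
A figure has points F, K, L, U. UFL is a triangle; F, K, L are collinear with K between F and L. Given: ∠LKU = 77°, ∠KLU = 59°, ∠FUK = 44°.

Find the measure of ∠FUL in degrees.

1. ∠FKU = 103°  [linear pair at K on FL]
2. ∠FLU = 59°  [K on ray LF]
3. ∠KFU = 33°  [△UFK]
4. ∠LFU = 33°  [K on ray FL]
5. ∠FUL = 88°  [△UFL]

∠FUL = 88°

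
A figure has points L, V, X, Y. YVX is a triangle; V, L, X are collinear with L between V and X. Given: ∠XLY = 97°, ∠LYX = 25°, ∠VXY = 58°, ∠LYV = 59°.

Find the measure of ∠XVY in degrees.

1. ∠VLY = 83°  [linear pair at L on VX]
2. ∠LVY = 38°  [△YVL]
3. ∠XVY = 38°  [L on ray VX]

∠XVY = 38°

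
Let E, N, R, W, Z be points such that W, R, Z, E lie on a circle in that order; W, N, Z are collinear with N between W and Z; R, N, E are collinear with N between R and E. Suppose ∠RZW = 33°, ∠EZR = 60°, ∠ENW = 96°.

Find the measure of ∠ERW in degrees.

∠ERW = 27°

1. ∠REW = 33°  [same arc WR]
2. ∠EWR = 120°  [cyclic WRZE, opposite ∠W+∠Z]
3. ∠ERW = 27°  [△WRE]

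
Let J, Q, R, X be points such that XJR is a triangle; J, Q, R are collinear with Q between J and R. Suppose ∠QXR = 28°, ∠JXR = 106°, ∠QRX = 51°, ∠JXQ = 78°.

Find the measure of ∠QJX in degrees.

1. ∠RQX = 101°  [△XQR]
2. ∠JQX = 79°  [linear pair at Q on JR]
3. ∠QJX = 23°  [△XJQ]

∠QJX = 23°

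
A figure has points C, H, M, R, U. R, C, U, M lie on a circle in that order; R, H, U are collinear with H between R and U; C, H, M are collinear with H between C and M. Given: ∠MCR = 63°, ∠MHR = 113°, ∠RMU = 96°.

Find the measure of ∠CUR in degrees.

∠CUR = 46°

1. ∠MUR = 63°  [same arc RM]
2. ∠CHU = 113°  [vertical angles at H]
3. ∠MRU = 21°  [△RUM]
4. ∠MCU = 21°  [same arc UM]
5. ∠CUR = 46°  [△CHU]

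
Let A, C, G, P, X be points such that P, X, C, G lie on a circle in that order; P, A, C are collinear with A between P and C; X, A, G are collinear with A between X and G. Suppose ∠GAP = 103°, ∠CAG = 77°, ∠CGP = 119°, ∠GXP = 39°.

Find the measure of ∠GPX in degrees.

∠GPX = 86°

1. ∠PAX = 77°  [vertical angles at A]
2. ∠CXP = 61°  [cyclic PXCG, opposite ∠X+∠G]
3. ∠CPX = 64°  [△PAX]
4. ∠PCX = 55°  [△PXC]
5. ∠PGX = 55°  [same arc PX]
6. ∠GPX = 86°  [△PXG]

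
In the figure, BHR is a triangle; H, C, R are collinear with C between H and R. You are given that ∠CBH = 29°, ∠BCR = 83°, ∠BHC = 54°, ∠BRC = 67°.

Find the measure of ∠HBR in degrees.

1. ∠BHR = 54°  [C on ray HR]
2. ∠BRH = 67°  [C on ray RH]
3. ∠HBR = 59°  [△BHR]

∠HBR = 59°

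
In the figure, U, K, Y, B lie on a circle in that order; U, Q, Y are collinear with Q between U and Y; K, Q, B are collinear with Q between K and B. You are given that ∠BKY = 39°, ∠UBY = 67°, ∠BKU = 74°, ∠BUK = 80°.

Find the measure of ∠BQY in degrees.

∠BQY = 65°

1. ∠BUY = 39°  [same arc YB]
2. ∠KBU = 26°  [△UKB]
3. ∠BQU = 115°  [△UQB]
4. ∠BQY = 65°  [linear pair at Q on UY]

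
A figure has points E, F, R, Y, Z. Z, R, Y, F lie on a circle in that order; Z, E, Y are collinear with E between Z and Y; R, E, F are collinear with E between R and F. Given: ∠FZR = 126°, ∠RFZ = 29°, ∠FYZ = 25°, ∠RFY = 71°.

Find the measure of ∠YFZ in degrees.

1. ∠RYZ = 29°  [same arc ZR]
2. ∠RZY = 71°  [same arc RY]
3. ∠YRZ = 80°  [△ZRY]
4. ∠YFZ = 100°  [cyclic ZRYF, opposite ∠R+∠F]

∠YFZ = 100°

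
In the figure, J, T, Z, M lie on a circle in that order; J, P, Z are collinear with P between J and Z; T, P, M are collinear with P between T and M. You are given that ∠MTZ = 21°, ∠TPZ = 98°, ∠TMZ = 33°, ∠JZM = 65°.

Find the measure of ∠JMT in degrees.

1. ∠MJZ = 21°  [same arc ZM]
2. ∠JPM = 98°  [vertical angles at P]
3. ∠JMT = 61°  [△JPM]

∠JMT = 61°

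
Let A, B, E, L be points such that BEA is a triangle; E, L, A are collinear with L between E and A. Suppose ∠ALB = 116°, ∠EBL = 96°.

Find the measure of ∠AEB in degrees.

∠AEB = 20°

1. ∠BLE = 64°  [linear pair at L on EA]
2. ∠BEL = 20°  [△BEL]
3. ∠AEB = 20°  [L on ray EA]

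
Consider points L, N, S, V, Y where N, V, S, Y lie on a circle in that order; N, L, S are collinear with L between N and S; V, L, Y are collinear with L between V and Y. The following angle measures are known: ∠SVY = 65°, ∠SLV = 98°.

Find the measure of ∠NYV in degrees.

1. ∠SNY = 65°  [same arc SY]
2. ∠NLY = 98°  [vertical angles at L]
3. ∠NYV = 17°  [△NLY]

∠NYV = 17°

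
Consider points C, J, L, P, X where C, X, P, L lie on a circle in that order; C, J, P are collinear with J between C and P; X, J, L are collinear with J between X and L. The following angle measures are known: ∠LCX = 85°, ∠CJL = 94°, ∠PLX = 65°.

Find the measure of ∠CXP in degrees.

1. ∠LPX = 95°  [cyclic CXPL, opposite ∠C+∠P]
2. ∠PJX = 94°  [vertical angles at J]
3. ∠PCX = 65°  [same arc XP]
4. ∠LXP = 20°  [△XPL]
5. ∠CPX = 66°  [△XJP]
6. ∠CXP = 49°  [△CXP]

∠CXP = 49°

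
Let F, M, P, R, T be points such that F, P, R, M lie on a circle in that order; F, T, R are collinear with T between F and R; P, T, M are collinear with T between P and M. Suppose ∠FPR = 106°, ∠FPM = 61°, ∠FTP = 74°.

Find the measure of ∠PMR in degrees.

1. ∠FRM = 61°  [same arc FM]
2. ∠MTR = 74°  [vertical angles at T]
3. ∠PMR = 45°  [△RTM]

∠PMR = 45°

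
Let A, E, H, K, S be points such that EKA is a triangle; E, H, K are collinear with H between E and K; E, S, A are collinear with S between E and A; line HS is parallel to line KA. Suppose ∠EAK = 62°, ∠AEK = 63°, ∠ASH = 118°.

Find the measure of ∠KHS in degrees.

1. ∠AKE = 55°  [△EKA]
2. ∠EHS = 55°  [HS∥KA, corresponding at H]
3. ∠KHS = 125°  [linear pair at H on EK]

∠KHS = 125°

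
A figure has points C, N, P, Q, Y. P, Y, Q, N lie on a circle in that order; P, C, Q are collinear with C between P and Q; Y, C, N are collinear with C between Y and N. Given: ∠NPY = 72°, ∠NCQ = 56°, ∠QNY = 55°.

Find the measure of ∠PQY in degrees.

∠PQY = 39°

1. ∠NQY = 108°  [cyclic PYQN, opposite ∠P+∠Q]
2. ∠PCY = 56°  [vertical angles at C]
3. ∠NYQ = 17°  [△YQN]
4. ∠QCY = 124°  [linear pair at C on PQ]
5. ∠PQY = 39°  [△YCQ]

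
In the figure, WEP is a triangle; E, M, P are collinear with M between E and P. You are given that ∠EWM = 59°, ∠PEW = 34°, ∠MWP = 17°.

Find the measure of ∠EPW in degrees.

∠EPW = 70°

1. ∠MEW = 34°  [M on ray EP]
2. ∠EMW = 87°  [△WEM]
3. ∠PMW = 93°  [linear pair at M on EP]
4. ∠MPW = 70°  [△WMP]
5. ∠EPW = 70°  [M on ray PE]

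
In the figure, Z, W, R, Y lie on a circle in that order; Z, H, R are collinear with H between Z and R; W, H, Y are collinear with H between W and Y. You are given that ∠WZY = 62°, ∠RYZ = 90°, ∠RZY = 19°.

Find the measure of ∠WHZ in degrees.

1. ∠WRY = 118°  [cyclic ZWRY, opposite ∠Z+∠R]
2. ∠YRZ = 71°  [△ZRY]
3. ∠RWY = 19°  [same arc RY]
4. ∠RYW = 43°  [△WRY]
5. ∠YWZ = 71°  [same arc ZY]
6. ∠RZW = 43°  [same arc WR]
7. ∠WHZ = 66°  [△ZHW]

∠WHZ = 66°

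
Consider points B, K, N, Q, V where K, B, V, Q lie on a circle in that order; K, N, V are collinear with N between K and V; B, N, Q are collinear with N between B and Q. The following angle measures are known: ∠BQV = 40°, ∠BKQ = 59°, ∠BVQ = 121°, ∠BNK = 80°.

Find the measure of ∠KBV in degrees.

∠KBV = 79°

1. ∠BKV = 40°  [same arc BV]
2. ∠QBV = 19°  [△BVQ]
3. ∠BNV = 100°  [linear pair at N on KV]
4. ∠BVK = 61°  [△BNV]
5. ∠KBV = 79°  [△KBV]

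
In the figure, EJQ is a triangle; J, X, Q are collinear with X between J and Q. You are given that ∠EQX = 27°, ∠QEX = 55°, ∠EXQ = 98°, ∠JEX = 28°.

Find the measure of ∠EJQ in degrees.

1. ∠EXJ = 82°  [linear pair at X on JQ]
2. ∠EJX = 70°  [△EJX]
3. ∠EJQ = 70°  [X on ray JQ]

∠EJQ = 70°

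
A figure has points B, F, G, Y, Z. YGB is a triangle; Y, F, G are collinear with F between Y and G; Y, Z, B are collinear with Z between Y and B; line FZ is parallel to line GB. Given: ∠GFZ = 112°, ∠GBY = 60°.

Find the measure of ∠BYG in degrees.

∠BYG = 52°

1. ∠YFZ = 68°  [linear pair at F on YG]
2. ∠FZY = 60°  [FZ∥GB, corresponding at Z]
3. ∠FYZ = 52°  [△YFZ]
4. ∠BYG = 52°  [F on YG, Z on YB]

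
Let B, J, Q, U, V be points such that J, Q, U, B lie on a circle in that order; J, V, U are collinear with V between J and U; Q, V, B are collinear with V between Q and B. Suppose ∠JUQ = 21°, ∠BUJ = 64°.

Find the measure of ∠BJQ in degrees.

∠BJQ = 95°

1. ∠JBQ = 21°  [same arc JQ]
2. ∠BQJ = 64°  [same arc JB]
3. ∠BJQ = 95°  [△JQB]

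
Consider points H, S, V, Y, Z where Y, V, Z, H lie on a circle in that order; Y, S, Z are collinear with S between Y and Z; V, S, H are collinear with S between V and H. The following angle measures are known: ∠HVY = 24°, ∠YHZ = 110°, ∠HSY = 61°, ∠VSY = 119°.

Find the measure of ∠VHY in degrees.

∠VHY = 73°

1. ∠HZY = 24°  [same arc YH]
2. ∠HYZ = 46°  [△YZH]
3. ∠VHY = 73°  [△YSH]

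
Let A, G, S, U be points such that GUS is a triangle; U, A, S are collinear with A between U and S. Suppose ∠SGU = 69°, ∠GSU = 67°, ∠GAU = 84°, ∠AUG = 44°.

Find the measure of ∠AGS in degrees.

∠AGS = 17°

1. ∠ASG = 67°  [A on ray SU]
2. ∠GAS = 96°  [linear pair at A on US]
3. ∠AGS = 17°  [△GAS]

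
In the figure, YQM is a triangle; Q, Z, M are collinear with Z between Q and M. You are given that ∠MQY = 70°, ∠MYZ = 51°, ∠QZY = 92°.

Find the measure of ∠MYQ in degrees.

1. ∠MZY = 88°  [linear pair at Z on QM]
2. ∠YMZ = 41°  [△YZM]
3. ∠QMY = 41°  [Z on ray MQ]
4. ∠MYQ = 69°  [△YQM]

∠MYQ = 69°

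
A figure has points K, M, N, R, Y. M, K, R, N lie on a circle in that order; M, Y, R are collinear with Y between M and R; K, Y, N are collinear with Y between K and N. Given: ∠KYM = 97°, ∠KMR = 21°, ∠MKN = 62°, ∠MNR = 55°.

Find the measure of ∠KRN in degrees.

∠KRN = 96°

1. ∠KNR = 21°  [same arc KR]
2. ∠MRN = 62°  [same arc MN]
3. ∠NMR = 63°  [△MRN]
4. ∠NKR = 63°  [same arc RN]
5. ∠KRN = 96°  [△KRN]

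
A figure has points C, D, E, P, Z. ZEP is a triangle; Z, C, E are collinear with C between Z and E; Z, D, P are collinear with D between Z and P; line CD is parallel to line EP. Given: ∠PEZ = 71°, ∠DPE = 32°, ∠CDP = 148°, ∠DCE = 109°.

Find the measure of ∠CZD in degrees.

∠CZD = 77°

1. ∠DCZ = 71°  [CD∥EP, corresponding at C]
2. ∠CDZ = 32°  [linear pair at D on ZP]
3. ∠CZD = 77°  [△ZCD]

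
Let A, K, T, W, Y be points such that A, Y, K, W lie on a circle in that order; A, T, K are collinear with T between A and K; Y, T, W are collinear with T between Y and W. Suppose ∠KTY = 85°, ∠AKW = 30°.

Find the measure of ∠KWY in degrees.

1. ∠ATW = 85°  [vertical angles at T]
2. ∠KTW = 95°  [linear pair at T on AK]
3. ∠KWY = 55°  [△KTW]

∠KWY = 55°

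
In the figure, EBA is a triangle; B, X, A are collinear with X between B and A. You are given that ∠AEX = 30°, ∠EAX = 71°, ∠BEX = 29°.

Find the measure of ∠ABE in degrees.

1. ∠AXE = 79°  [△EXA]
2. ∠BXE = 101°  [linear pair at X on BA]
3. ∠EBX = 50°  [△EBX]
4. ∠ABE = 50°  [X on ray BA]

∠ABE = 50°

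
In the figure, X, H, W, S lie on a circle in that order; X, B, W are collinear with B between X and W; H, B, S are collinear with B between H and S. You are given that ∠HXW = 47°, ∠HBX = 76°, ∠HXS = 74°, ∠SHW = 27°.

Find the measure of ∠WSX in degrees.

∠WSX = 96°

1. ∠HSW = 47°  [same arc HW]
2. ∠SBW = 76°  [vertical angles at B]
3. ∠SXW = 27°  [same arc WS]
4. ∠SWX = 57°  [△WBS]
5. ∠WSX = 96°  [△XWS]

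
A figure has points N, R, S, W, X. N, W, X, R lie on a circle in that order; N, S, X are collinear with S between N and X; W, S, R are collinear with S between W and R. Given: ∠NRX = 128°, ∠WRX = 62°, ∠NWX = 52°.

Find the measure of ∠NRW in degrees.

1. ∠WNX = 62°  [same arc WX]
2. ∠NXW = 66°  [△NWX]
3. ∠NRW = 66°  [same arc NW]

∠NRW = 66°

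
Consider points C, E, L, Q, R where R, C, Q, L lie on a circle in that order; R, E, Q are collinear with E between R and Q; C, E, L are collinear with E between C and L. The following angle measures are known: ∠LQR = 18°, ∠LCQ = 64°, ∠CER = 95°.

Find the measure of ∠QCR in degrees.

1. ∠LCR = 18°  [same arc RL]
2. ∠CEQ = 85°  [linear pair at E on RQ]
3. ∠CRQ = 67°  [△REC]
4. ∠CQR = 31°  [△CEQ]
5. ∠QCR = 82°  [△RCQ]

∠QCR = 82°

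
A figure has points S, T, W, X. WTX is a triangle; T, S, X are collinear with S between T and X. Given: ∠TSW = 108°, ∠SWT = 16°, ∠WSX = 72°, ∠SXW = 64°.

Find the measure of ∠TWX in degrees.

∠TWX = 60°

1. ∠STW = 56°  [△WTS]
2. ∠TXW = 64°  [S on ray XT]
3. ∠WTX = 56°  [S on ray TX]
4. ∠TWX = 60°  [△WTX]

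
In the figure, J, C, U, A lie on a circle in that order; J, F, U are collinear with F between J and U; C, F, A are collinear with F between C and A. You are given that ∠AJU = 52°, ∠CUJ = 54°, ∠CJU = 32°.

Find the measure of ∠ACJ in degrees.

∠ACJ = 42°

1. ∠ACU = 52°  [same arc UA]
2. ∠CFU = 74°  [△CFU]
3. ∠CFJ = 106°  [linear pair at F on JU]
4. ∠ACJ = 42°  [△JFC]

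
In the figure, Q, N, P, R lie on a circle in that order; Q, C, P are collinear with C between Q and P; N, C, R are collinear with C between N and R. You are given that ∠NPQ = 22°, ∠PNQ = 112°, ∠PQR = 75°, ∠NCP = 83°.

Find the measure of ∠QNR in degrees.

∠QNR = 37°

1. ∠NQP = 46°  [△QNP]
2. ∠NCQ = 97°  [linear pair at C on QP]
3. ∠QNR = 37°  [△QCN]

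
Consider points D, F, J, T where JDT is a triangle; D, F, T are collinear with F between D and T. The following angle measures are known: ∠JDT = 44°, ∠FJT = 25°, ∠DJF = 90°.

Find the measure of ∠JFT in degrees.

∠JFT = 134°

1. ∠FDJ = 44°  [F on ray DT]
2. ∠DFJ = 46°  [△JDF]
3. ∠JFT = 134°  [linear pair at F on DT]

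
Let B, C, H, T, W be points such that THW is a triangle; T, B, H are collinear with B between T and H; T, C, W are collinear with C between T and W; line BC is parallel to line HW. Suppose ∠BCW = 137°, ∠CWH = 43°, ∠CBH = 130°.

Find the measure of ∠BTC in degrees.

1. ∠BCT = 43°  [linear pair at C on TW]
2. ∠CBT = 50°  [linear pair at B on TH]
3. ∠BTC = 87°  [△TBC]

∠BTC = 87°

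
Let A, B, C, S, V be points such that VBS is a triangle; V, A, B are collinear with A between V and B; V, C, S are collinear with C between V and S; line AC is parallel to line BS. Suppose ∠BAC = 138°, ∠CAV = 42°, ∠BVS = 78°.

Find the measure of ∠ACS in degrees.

1. ∠SBV = 42°  [AC∥BS, corresponding at A]
2. ∠BSV = 60°  [△VBS]
3. ∠ACV = 60°  [AC∥BS, corresponding at C]
4. ∠ACS = 120°  [linear pair at C on VS]

∠ACS = 120°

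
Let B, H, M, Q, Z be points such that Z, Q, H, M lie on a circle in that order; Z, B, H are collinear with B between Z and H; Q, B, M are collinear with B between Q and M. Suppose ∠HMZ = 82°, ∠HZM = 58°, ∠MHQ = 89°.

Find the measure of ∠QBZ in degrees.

1. ∠MHZ = 40°  [△ZHM]
2. ∠HQM = 58°  [same arc HM]
3. ∠HMQ = 33°  [△QHM]
4. ∠MQZ = 40°  [same arc ZM]
5. ∠HZQ = 33°  [same arc QH]
6. ∠QBZ = 107°  [△ZBQ]

∠QBZ = 107°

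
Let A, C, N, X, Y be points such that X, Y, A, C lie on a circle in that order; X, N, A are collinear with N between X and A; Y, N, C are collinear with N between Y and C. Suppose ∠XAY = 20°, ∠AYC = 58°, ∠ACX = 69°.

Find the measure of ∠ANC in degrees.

∠ANC = 78°

1. ∠XCY = 20°  [same arc XY]
2. ∠AXC = 58°  [same arc AC]
3. ∠CNX = 102°  [△XNC]
4. ∠ANC = 78°  [linear pair at N on XA]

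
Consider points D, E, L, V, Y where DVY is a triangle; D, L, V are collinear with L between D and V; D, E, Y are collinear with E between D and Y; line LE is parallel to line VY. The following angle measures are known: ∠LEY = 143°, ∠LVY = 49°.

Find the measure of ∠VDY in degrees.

∠VDY = 94°

1. ∠DEL = 37°  [linear pair at E on DY]
2. ∠DVY = 49°  [L on ray VD]
3. ∠DYV = 37°  [LE∥VY, corresponding at E]
4. ∠VDY = 94°  [△DVY]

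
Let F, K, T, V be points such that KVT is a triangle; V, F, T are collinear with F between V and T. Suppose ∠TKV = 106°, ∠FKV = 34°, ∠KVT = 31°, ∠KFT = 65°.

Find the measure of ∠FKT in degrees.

∠FKT = 72°

1. ∠KTV = 43°  [△KVT]
2. ∠FTK = 43°  [F on ray TV]
3. ∠FKT = 72°  [△KFT]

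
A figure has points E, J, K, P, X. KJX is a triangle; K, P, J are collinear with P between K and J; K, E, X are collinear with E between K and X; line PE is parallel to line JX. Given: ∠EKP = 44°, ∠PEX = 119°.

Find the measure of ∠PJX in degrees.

∠PJX = 75°

1. ∠KEP = 61°  [linear pair at E on KX]
2. ∠EPK = 75°  [△KPE]
3. ∠EPJ = 105°  [linear pair at P on KJ]
4. ∠PJX = 75°  [PE∥JX, co-interior at J–P]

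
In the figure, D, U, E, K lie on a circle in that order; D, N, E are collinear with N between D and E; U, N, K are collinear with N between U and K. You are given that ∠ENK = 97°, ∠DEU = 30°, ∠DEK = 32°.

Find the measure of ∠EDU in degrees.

1. ∠DNU = 97°  [vertical angles at N]
2. ∠DUK = 32°  [same arc DK]
3. ∠EDU = 51°  [△DNU]

∠EDU = 51°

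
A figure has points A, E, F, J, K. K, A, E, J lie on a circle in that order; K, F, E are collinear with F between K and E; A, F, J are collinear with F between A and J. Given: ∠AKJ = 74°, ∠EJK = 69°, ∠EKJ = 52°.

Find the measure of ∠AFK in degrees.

1. ∠AEJ = 106°  [cyclic KAEJ, opposite ∠K+∠E]
2. ∠JEK = 59°  [△KEJ]
3. ∠EAJ = 52°  [same arc EJ]
4. ∠AJE = 22°  [△AEJ]
5. ∠JAK = 59°  [same arc KJ]
6. ∠AKE = 22°  [same arc AE]
7. ∠AFK = 99°  [△KFA]

∠AFK = 99°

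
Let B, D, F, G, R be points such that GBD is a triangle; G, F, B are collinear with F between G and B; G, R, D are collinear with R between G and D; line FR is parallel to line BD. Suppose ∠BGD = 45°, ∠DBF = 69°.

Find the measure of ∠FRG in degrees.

1. ∠DBG = 69°  [F on ray BG]
2. ∠BDG = 66°  [△GBD]
3. ∠FRG = 66°  [FR∥BD, corresponding at R]

∠FRG = 66°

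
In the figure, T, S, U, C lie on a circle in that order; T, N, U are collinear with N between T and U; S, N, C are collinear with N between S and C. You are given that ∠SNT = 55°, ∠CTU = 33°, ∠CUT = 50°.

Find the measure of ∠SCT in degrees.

1. ∠CNU = 55°  [vertical angles at N]
2. ∠CNT = 125°  [linear pair at N on TU]
3. ∠SCT = 22°  [△TNC]

∠SCT = 22°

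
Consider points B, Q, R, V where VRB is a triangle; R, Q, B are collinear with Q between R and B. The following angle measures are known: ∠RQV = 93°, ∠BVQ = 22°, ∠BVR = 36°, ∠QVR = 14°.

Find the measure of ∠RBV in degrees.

∠RBV = 71°

1. ∠BQV = 87°  [linear pair at Q on RB]
2. ∠QBV = 71°  [△VQB]
3. ∠RBV = 71°  [Q on ray BR]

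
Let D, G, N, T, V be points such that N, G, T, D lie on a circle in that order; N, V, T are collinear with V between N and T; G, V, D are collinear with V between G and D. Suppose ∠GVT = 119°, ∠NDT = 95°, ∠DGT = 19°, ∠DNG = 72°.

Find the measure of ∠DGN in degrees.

∠DGN = 66°

1. ∠DVN = 119°  [vertical angles at V]
2. ∠DNT = 19°  [same arc TD]
3. ∠GDN = 42°  [△NVD]
4. ∠DGN = 66°  [△NGD]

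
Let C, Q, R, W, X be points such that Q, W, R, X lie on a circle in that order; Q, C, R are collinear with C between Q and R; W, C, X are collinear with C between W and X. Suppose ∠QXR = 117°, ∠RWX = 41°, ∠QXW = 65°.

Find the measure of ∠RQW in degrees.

1. ∠QWR = 63°  [cyclic QWRX, opposite ∠W+∠X]
2. ∠QRW = 65°  [same arc QW]
3. ∠RQW = 52°  [△QWR]

∠RQW = 52°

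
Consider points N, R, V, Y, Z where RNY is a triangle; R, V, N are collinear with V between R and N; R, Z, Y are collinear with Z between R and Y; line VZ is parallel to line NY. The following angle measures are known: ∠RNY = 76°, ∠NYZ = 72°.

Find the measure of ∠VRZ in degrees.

1. ∠NYR = 72°  [Z on ray YR]
2. ∠NRY = 32°  [△RNY]
3. ∠VRZ = 32°  [V on RN, Z on RY]

∠VRZ = 32°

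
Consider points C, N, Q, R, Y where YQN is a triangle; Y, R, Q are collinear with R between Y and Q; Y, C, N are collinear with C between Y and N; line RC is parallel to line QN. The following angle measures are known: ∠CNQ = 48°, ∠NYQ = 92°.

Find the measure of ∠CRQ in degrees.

∠CRQ = 140°

1. ∠QNY = 48°  [C on ray NY]
2. ∠NQY = 40°  [△YQN]
3. ∠CRY = 40°  [RC∥QN, corresponding at R]
4. ∠CRQ = 140°  [linear pair at R on YQ]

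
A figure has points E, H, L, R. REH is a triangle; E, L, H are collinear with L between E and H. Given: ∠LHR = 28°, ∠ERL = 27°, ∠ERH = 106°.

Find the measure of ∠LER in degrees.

1. ∠EHR = 28°  [L on ray HE]
2. ∠HER = 46°  [△REH]
3. ∠LER = 46°  [L on ray EH]

∠LER = 46°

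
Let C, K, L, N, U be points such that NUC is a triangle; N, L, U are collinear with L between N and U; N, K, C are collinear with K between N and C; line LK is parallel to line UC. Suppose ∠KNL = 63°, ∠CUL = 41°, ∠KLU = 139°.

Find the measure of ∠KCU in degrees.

∠KCU = 76°

1. ∠CNU = 63°  [L on NU, K on NC]
2. ∠CUN = 41°  [L on ray UN]
3. ∠NCU = 76°  [△NUC]
4. ∠KCU = 76°  [K on ray CN]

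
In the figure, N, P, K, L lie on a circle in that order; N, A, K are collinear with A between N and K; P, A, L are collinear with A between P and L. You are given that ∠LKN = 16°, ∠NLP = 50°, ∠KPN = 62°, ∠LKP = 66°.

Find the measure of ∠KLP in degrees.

∠KLP = 68°

1. ∠NKP = 50°  [same arc NP]
2. ∠KNP = 68°  [△NPK]
3. ∠KLP = 68°  [same arc PK]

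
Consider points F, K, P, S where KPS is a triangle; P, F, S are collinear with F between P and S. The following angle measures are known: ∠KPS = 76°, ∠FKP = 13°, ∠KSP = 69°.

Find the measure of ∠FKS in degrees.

1. ∠FPK = 76°  [F on ray PS]
2. ∠KFP = 91°  [△KPF]
3. ∠FSK = 69°  [F on ray SP]
4. ∠KFS = 89°  [linear pair at F on PS]
5. ∠FKS = 22°  [△KFS]

∠FKS = 22°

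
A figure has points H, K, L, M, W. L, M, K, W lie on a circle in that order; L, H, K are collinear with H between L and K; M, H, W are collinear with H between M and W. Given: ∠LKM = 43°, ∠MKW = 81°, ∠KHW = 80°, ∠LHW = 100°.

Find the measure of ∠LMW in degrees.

∠LMW = 38°

1. ∠LWM = 43°  [same arc LM]
2. ∠MLW = 99°  [cyclic LMKW, opposite ∠L+∠K]
3. ∠LMW = 38°  [△LMW]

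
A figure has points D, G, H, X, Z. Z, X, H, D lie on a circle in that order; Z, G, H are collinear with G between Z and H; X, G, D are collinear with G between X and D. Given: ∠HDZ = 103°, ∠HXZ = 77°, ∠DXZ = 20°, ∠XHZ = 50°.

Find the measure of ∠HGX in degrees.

1. ∠HZX = 53°  [△ZXH]
2. ∠XGZ = 107°  [△ZGX]
3. ∠HGX = 73°  [linear pair at G on ZH]

∠HGX = 73°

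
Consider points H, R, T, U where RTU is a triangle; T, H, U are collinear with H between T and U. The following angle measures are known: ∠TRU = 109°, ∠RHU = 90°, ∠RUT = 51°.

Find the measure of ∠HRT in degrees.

∠HRT = 70°

1. ∠RTU = 20°  [△RTU]
2. ∠RHT = 90°  [linear pair at H on TU]
3. ∠HTR = 20°  [H on ray TU]
4. ∠HRT = 70°  [△RTH]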